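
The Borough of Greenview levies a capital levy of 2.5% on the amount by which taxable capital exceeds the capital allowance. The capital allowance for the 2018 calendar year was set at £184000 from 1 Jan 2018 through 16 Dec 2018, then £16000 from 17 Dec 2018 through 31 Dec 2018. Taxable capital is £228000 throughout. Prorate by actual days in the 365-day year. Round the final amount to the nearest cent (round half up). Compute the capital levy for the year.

£1272.60

1 Jan – 16 Dec 2018: 350 days, exemption £184000 → (£228000 − £184000) × 2.5% × 350/365 = £1054.7945
17 Dec – 31 Dec 2018: 15 days, exemption £16000 → (£228000 − £16000) × 2.5% × 15/365 = £217.8082
Total = £1272.6027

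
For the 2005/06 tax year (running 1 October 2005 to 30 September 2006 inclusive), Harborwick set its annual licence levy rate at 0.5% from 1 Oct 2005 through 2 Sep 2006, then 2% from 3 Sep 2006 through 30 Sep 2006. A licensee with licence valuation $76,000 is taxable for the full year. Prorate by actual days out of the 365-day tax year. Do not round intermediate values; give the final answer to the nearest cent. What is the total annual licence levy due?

$467.45

1 Oct 2005 – 2 Sep 2006: 337 days at 0.5% → $76,000 × 0.5% × 337/365 = $350.8493
3 Sep – 30 Sep 2006: 28 days at 2% → $76,000 × 2% × 28/365 = $116.6027
Total = $467.4521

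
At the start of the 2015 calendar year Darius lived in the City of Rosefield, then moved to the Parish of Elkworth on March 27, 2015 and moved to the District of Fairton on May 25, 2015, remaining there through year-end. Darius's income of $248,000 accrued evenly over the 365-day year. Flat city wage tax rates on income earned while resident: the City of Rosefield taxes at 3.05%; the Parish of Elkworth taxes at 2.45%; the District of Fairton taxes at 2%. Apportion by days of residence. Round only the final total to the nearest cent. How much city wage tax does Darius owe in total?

The City of Rosefield, January 1 – March 26, 2015: 85 days → $248,000 × 3.05% × 85/365 = $1,761.4795
The Parish of Elkworth, March 27 – May 24, 2015: 59 days → $248,000 × 2.45% × 59/365 = $982.1479
The District of Fairton, May 25 – December 31, 2015: 221 days → $248,000 × 2% × 221/365 = $3,003.1781
Total = $5,746.8055

$5,746.81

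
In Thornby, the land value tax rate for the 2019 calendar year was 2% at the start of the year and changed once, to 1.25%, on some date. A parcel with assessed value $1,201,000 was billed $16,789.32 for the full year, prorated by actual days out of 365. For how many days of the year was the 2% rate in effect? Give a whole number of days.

Let d = days at the first rate; then 365 − d days at the second rate.
$1,201,000 × [2%·d + 1.25%·(365−d)] / 365 = $16,789.32
Solving gives d = 72, so the new rate took effect on 14 March 2019.

72 days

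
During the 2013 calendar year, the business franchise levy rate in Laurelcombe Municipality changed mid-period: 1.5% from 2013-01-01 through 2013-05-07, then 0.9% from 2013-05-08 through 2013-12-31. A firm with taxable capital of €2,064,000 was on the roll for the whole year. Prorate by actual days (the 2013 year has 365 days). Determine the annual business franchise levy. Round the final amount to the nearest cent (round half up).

2013-01-01 to 2013-05-07: 127 days at 1.5% → €2,064,000 × 1.5% × 127/365 = €10,772.3836
2013-05-08 to 2013-12-31: 238 days at 0.9% → €2,064,000 × 0.9% × 238/365 = €12,112.5699
Total = €22,884.9534

€22,884.95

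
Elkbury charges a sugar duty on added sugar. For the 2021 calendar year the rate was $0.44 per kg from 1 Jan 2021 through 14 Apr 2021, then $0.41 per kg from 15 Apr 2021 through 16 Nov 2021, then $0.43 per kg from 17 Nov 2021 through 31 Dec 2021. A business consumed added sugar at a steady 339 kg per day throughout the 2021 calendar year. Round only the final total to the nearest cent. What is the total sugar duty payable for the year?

$52,094.13

1 Jan – 14 Apr 2021: 104 days × 339 kg/day = 35,256 kg at $0.44/kg → $15,512.64
15 Apr – 16 Nov 2021: 216 days × 339 kg/day = 73,224 kg at $0.41/kg → $30,021.84
17 Nov – 31 Dec 2021: 45 days × 339 kg/day = 15,255 kg at $0.43/kg → $6,559.65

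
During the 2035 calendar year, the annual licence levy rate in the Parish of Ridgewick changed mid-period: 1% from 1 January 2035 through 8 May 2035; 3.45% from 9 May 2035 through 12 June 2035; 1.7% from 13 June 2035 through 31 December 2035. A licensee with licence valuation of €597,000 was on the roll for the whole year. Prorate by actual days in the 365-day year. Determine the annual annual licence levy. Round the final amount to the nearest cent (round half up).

€9,685.30

1 January – 8 May 2035: 128 days at 1% → €597,000 × 1% × 128/365 = €2,093.5890
9 May – 12 June 2035: 35 days at 3.45% → €597,000 × 3.45% × 35/365 = €1,975.0068
13 June – 31 December 2035: 202 days at 1.7% → €597,000 × 1.7% × 202/365 = €5,616.7068
Total = €9,685.3027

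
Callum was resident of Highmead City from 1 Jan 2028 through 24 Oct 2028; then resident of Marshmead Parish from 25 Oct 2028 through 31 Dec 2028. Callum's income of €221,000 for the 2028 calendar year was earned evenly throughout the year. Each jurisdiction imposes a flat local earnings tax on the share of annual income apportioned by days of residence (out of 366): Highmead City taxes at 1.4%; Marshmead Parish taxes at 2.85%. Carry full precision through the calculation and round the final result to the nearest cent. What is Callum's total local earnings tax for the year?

€3,689.37

Highmead City, 1 Jan – 24 Oct 2028: 298 days → €221,000 × 1.4% × 298/366 = €2,519.1585
Marshmead Parish, 25 Oct – 31 Dec 2028: 68 days → €221,000 × 2.85% × 68/366 = €1,170.2131
Total = €3,689.3716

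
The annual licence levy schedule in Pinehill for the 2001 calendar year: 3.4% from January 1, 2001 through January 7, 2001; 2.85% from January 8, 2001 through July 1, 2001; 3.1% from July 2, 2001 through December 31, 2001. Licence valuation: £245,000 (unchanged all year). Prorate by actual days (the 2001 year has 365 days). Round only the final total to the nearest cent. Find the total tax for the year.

£7,315.43

January 1 – January 7, 2001: 7 days at 3.4% → £245,000 × 3.4% × 7/365 = £159.7534
January 8 – July 1, 2001: 175 days at 2.85% → £245,000 × 2.85% × 175/365 = £3,347.7740
July 2 – December 31, 2001: 183 days at 3.1% → £245,000 × 3.1% × 183/365 = £3,807.9041
Total = £7,315.4315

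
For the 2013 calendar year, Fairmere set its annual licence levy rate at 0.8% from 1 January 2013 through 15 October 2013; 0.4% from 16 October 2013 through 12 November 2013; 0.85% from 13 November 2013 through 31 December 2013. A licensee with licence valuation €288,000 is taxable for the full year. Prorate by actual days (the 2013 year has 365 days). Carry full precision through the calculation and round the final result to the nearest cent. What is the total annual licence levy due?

1 January – 15 October 2013: 288 days at 0.8% → €288,000 × 0.8% × 288/365 = €1,817.9507
16 October – 12 November 2013: 28 days at 0.4% → €288,000 × 0.4% × 28/365 = €88.3726
13 November – 31 December 2013: 49 days at 0.85% → €288,000 × 0.85% × 49/365 = €328.6356
Total = €2,234.9589

€2,234.96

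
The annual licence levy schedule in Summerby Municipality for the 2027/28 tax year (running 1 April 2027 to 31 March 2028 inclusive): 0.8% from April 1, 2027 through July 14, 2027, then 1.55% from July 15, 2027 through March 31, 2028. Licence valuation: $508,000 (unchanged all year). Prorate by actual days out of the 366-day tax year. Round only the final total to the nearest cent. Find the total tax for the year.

April 1 – July 14, 2027: 105 days at 0.8% → $508,000 × 0.8% × 105/366 = $1,165.9016
July 15, 2027 – March 31, 2028: 261 days at 1.55% → $508,000 × 1.55% × 261/366 = $5,615.0656
Total = $6,780.9672

$6,780.97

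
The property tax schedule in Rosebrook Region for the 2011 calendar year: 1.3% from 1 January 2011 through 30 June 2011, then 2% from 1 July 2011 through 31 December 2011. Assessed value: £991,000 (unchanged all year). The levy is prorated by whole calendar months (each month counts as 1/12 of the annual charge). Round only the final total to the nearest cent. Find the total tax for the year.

£16,351.50

1 January – 30 June 2011: 6 months at 1.3% → £991,000 × 1.3% × 6/12 = £6,441.5000
1 July – 31 December 2011: 6 months at 2% → £991,000 × 2% × 6/12 = £9,910.0000
Total = £16,351.5000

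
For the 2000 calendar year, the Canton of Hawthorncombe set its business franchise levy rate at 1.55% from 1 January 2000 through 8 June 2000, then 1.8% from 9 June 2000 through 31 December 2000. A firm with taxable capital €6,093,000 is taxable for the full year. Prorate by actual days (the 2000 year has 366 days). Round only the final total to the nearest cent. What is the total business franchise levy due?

€103,014.98

1 January – 8 June 2000: 160 days at 1.55% → €6,093,000 × 1.55% × 160/366 = €41,285.9016
9 June – 31 December 2000: 206 days at 1.8% → €6,093,000 × 1.8% × 206/366 = €61,729.0820
Total = €103,014.9836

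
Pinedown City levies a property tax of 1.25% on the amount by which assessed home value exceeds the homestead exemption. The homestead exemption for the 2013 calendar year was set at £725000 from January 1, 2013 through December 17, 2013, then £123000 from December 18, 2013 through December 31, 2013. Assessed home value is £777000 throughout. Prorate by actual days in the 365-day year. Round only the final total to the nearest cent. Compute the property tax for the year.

January 1 – December 17, 2013: 351 days, exemption £725000 → (£777000 − £725000) × 1.25% × 351/365 = £625.0685
December 18 – December 31, 2013: 14 days, exemption £123000 → (£777000 − £123000) × 1.25% × 14/365 = £313.5616
Total = £938.6301

£938.63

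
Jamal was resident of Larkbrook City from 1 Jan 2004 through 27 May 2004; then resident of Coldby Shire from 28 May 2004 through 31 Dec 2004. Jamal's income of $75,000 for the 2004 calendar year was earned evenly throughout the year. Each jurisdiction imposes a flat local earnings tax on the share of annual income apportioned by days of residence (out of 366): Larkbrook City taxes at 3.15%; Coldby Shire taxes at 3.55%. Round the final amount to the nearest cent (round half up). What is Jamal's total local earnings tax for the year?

Larkbrook City, 1 Jan – 27 May 2004: 148 days → $75,000 × 3.15% × 148/366 = $955.3279
Coldby Shire, 28 May – 31 Dec 2004: 218 days → $75,000 × 3.55% × 218/366 = $1,585.8607
Total = $2,541.1885

$2,541.19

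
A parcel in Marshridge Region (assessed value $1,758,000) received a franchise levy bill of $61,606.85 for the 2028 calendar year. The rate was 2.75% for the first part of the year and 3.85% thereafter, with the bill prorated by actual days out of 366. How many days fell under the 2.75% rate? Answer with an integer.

Let d = days at the first rate; then 366 − d days at the second rate.
$1,758,000 × [2.75%·d + 3.85%·(366−d)] / 366 = $61,606.85
Solving gives d = 115, so the new rate took effect on 25 April 2028.

115 days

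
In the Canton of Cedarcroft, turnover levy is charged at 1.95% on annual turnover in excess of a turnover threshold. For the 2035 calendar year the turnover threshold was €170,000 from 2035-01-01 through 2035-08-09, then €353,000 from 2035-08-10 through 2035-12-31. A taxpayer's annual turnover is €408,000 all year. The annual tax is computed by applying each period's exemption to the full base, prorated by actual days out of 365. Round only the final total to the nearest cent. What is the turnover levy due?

2035-01-01 to 2035-08-09: 221 days, exemption €170,000 → (€408,000 − €170,000) × 1.95% × 221/365 = €2,810.0301
2035-08-10 to 2035-12-31: 144 days, exemption €353,000 → (€408,000 − €353,000) × 1.95% × 144/365 = €423.1233
Total = €3,233.1534

€3,233.15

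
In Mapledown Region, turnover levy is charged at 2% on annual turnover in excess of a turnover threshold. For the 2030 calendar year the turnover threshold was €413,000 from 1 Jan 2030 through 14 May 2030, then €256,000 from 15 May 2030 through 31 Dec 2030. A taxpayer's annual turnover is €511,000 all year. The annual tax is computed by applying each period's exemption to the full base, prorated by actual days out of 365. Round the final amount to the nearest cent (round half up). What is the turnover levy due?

€3,947.23

1 Jan – 14 May 2030: 134 days, exemption €413,000 → (€511,000 − €413,000) × 2% × 134/365 = €719.5616
15 May – 31 Dec 2030: 231 days, exemption €256,000 → (€511,000 − €256,000) × 2% × 231/365 = €3,227.6712
Total = €3,947.2329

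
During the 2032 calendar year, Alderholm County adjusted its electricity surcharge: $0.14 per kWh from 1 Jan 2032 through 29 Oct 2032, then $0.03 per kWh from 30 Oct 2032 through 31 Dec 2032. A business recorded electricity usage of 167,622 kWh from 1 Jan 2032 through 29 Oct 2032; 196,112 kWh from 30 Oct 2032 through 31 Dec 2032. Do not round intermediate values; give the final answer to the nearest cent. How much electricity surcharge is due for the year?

1 Jan – 29 Oct 2032: 167,622 kWh at $0.14/kWh → $23467.08
30 Oct – 31 Dec 2032: 196,112 kWh at $0.03/kWh → $5883.36

$29350.44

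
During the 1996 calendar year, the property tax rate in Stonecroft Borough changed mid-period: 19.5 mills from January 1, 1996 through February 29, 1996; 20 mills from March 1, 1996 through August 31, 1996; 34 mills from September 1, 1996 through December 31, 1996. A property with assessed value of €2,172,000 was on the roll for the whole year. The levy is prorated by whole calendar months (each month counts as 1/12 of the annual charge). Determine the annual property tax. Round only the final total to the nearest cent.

January 1 – February 29, 1996: 2 months at 19.5 mills → €2,172,000 × 1.95% × 2/12 = €7,059.0000
March 1 – August 31, 1996: 6 months at 20 mills → €2,172,000 × 2% × 6/12 = €21,720.0000
September 1 – December 31, 1996: 4 months at 34 mills → €2,172,000 × 3.4% × 4/12 = €24,616.0000
Total = €53,395.0000

€53,395.00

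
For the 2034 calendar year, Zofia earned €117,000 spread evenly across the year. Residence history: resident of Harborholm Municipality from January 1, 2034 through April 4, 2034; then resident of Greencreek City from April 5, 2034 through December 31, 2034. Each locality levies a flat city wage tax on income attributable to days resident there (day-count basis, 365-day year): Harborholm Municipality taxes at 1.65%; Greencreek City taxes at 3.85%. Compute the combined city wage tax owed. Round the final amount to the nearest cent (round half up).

€3,841.61

Harborholm Municipality, January 1 – April 4, 2034: 94 days → €117,000 × 1.65% × 94/365 = €497.1699
Greencreek City, April 5 – December 31, 2034: 271 days → €117,000 × 3.85% × 271/365 = €3,344.4370
Total = €3,841.6068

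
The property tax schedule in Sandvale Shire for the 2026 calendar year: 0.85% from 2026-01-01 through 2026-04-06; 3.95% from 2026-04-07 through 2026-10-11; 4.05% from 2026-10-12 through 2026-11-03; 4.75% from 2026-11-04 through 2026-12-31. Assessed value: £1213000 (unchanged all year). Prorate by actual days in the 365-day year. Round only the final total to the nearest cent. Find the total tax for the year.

2026-01-01 to 2026-04-06: 96 days at 0.85% → £1213000 × 0.85% × 96/365 = £2711.8027
2026-04-07 to 2026-10-11: 188 days at 3.95% → £1213000 × 3.95% × 188/365 = £24678.7342
2026-10-12 to 2026-11-03: 23 days at 4.05% → £1213000 × 4.05% × 23/365 = £3095.6425
2026-11-04 to 2026-12-31: 58 days at 4.75% → £1213000 × 4.75% × 58/365 = £9155.6575
Total = £39641.8370

£39641.84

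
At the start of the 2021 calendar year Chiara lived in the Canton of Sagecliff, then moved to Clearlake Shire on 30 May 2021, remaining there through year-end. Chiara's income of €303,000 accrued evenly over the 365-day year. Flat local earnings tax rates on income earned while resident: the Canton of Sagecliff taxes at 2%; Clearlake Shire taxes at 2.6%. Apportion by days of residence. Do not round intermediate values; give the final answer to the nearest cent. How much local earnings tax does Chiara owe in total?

The Canton of Sagecliff, 1 January – 29 May 2021: 149 days → €303,000 × 2% × 149/365 = €2,473.8082
Clearlake Shire, 30 May – 31 December 2021: 216 days → €303,000 × 2.6% × 216/365 = €4,662.0493
Total = €7,135.8575

€7,135.86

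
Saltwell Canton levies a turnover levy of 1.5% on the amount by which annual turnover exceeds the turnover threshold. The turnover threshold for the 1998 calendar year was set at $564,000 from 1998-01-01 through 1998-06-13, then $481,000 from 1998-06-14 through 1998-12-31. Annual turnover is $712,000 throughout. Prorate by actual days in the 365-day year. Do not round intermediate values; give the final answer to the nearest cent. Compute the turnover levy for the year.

1998-01-01 to 1998-06-13: 164 days, exemption $564,000 → ($712,000 − $564,000) × 1.5% × 164/365 = $997.4795
1998-06-14 to 1998-12-31: 201 days, exemption $481,000 → ($712,000 − $481,000) × 1.5% × 201/365 = $1,908.1233
Total = $2,905.6027

$2,905.60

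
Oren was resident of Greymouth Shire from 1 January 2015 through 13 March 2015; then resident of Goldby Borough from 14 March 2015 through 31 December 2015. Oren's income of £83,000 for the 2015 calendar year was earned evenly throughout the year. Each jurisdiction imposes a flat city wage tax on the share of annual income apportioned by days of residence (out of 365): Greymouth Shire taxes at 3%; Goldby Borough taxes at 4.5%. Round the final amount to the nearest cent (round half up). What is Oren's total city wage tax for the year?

Greymouth Shire, 1 January – 13 March 2015: 72 days → £83,000 × 3% × 72/365 = £491.1781
Goldby Borough, 14 March – 31 December 2015: 293 days → £83,000 × 4.5% × 293/365 = £2,998.2329
Total = £3,489.4110

£3,489.41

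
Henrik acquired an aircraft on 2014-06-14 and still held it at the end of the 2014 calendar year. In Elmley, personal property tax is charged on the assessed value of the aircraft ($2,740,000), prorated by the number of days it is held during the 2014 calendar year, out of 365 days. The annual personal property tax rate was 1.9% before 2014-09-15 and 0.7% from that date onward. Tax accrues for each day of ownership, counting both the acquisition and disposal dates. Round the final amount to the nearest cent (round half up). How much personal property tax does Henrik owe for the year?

$18,939.78

2014-06-14 to 2014-09-14: 93 days at 1.9% → $2,740,000 × 1.9% × 93/365 = $13,264.6027
2014-09-15 to 2014-12-31: 108 days at 0.7% → $2,740,000 × 0.7% × 108/365 = $5,675.1781
Total = $18,939.7808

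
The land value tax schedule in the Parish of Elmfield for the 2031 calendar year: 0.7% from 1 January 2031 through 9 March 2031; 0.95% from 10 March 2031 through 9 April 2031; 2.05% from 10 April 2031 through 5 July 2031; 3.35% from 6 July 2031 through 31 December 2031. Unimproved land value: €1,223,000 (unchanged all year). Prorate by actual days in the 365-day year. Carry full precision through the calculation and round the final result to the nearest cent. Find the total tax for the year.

1 January – 9 March 2031: 68 days at 0.7% → €1,223,000 × 0.7% × 68/365 = €1,594.9260
10 March – 9 April 2031: 31 days at 0.95% → €1,223,000 × 0.95% × 31/365 = €986.7767
10 April – 5 July 2031: 87 days at 2.05% → €1,223,000 × 2.05% × 87/365 = €5,975.9466
6 July – 31 December 2031: 179 days at 3.35% → €1,223,000 × 3.35% × 179/365 = €20,092.3822
Total = €28,650.0315

€28,650.03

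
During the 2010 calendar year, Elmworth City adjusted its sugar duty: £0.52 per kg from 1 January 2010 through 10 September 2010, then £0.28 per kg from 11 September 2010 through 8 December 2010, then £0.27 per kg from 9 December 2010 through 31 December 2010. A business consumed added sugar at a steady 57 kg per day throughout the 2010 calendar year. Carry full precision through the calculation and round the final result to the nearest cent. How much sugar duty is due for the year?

1 January – 10 September 2010: 253 days × 57 kg/day = 14,421 kg at £0.52/kg → £7,498.92
11 September – 8 December 2010: 89 days × 57 kg/day = 5,073 kg at £0.28/kg → £1,420.44
9 December – 31 December 2010: 23 days × 57 kg/day = 1,311 kg at £0.27/kg → £353.97

£9,273.33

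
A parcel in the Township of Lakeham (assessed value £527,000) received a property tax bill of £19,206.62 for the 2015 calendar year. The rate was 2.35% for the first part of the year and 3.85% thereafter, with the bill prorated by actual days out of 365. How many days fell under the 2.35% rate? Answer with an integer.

Let d = days at the first rate; then 365 − d days at the second rate.
£527,000 × [2.35%·d + 3.85%·(365−d)] / 365 = £19,206.62
Solving gives d = 50, so the new rate took effect on 20 February 2015.

50 days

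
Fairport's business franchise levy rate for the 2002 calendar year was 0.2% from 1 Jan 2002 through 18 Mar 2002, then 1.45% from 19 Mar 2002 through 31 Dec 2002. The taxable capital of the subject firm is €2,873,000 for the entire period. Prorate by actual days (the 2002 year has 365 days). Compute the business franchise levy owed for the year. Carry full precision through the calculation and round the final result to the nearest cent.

1 Jan – 18 Mar 2002: 77 days at 0.2% → €2,873,000 × 0.2% × 77/365 = €1,212.1699
19 Mar – 31 Dec 2002: 288 days at 1.45% → €2,873,000 × 1.45% × 288/365 = €32,870.2685
Total = €34,082.4384

€34,082.44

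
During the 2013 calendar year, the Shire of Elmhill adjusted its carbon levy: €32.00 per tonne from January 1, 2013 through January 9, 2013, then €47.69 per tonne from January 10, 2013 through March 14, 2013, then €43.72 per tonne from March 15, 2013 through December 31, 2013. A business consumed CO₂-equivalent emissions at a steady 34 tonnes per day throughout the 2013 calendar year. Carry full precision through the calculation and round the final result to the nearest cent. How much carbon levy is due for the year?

€547617.60

January 1 – January 9, 2013: 9 days × 34 tonnes/day = 306 tonnes at €32.00/tonne → €9792.00
January 10 – March 14, 2013: 64 days × 34 tonnes/day = 2,176 tonnes at €47.69/tonne → €103773.44
March 15 – December 31, 2013: 292 days × 34 tonnes/day = 9,928 tonnes at €43.72/tonne → €434052.16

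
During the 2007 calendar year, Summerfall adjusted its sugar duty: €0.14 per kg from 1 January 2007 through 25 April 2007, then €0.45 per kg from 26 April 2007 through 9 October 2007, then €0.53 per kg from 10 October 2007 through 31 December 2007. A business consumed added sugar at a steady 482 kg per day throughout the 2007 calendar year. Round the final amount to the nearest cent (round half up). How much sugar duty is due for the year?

1 January – 25 April 2007: 115 days × 482 kg/day = 55,430 kg at €0.14/kg → €7760.20
26 April – 9 October 2007: 167 days × 482 kg/day = 80,494 kg at €0.45/kg → €36222.30
10 October – 31 December 2007: 83 days × 482 kg/day = 40,006 kg at €0.53/kg → €21203.18

€65185.68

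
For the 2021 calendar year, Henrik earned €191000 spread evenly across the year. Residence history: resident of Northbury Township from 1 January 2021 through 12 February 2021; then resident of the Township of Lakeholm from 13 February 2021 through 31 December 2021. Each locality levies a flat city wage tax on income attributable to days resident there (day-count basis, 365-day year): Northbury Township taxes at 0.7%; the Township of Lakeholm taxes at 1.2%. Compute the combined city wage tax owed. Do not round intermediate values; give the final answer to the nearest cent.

€2179.49

Northbury Township, 1 January – 12 February 2021: 43 days → €191000 × 0.7% × 43/365 = €157.5096
The Township of Lakeholm, 13 February – 31 December 2021: 322 days → €191000 × 1.2% × 322/365 = €2021.9836
Total = €2179.4932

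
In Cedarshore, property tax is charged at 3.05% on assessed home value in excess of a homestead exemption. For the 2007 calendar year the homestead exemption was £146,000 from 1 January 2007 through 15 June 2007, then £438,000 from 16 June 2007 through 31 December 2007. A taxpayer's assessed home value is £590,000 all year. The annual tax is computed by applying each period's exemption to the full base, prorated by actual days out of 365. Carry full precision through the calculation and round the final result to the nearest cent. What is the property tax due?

£8,686.40

1 January – 15 June 2007: 166 days, exemption £146,000 → (£590,000 − £146,000) × 3.05% × 166/365 = £6,158.8274
16 June – 31 December 2007: 199 days, exemption £438,000 → (£590,000 − £438,000) × 3.05% × 199/365 = £2,527.5726
Total = £8,686.4000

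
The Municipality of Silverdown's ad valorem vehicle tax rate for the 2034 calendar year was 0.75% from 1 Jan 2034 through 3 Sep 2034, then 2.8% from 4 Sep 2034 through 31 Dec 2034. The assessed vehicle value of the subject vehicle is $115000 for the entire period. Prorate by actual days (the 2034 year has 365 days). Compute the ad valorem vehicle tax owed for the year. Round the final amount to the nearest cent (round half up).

1 Jan – 3 Sep 2034: 246 days at 0.75% → $115000 × 0.75% × 246/365 = $581.3014
4 Sep – 31 Dec 2034: 119 days at 2.8% → $115000 × 2.8% × 119/365 = $1049.8082
Total = $1631.1096

$1631.11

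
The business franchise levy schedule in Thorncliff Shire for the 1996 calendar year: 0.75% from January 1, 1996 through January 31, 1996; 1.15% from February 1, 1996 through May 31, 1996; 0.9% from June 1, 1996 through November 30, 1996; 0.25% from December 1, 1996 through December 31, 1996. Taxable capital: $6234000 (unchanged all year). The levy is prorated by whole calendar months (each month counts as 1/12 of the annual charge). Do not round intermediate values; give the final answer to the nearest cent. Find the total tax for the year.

January 1 – January 31, 1996: 1 month at 0.75% → $6234000 × 0.75% × 1/12 = $3896.2500
February 1 – May 31, 1996: 4 months at 1.15% → $6234000 × 1.15% × 4/12 = $23897.0000
June 1 – November 30, 1996: 6 months at 0.9% → $6234000 × 0.9% × 6/12 = $28053.0000
December 1 – December 31, 1996: 1 month at 0.25% → $6234000 × 0.25% × 1/12 = $1298.7500
Total = $57145.0000

$57145.00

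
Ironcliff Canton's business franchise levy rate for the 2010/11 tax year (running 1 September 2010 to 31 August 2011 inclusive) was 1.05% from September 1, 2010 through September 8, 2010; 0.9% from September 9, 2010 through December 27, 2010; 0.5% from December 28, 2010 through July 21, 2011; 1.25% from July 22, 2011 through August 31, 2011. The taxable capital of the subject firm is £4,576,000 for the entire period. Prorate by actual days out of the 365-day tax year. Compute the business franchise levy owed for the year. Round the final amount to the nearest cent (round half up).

September 1 – September 8, 2010: 8 days at 1.05% → £4,576,000 × 1.05% × 8/365 = £1,053.1068
September 9 – December 27, 2010: 110 days at 0.9% → £4,576,000 × 0.9% × 110/365 = £12,411.6164
December 28, 2010 – July 21, 2011: 206 days at 0.5% → £4,576,000 × 0.5% × 206/365 = £12,913.0959
July 22 – August 31, 2011: 41 days at 1.25% → £4,576,000 × 1.25% × 41/365 = £6,425.2055
Total = £32,803.0247

£32,803.02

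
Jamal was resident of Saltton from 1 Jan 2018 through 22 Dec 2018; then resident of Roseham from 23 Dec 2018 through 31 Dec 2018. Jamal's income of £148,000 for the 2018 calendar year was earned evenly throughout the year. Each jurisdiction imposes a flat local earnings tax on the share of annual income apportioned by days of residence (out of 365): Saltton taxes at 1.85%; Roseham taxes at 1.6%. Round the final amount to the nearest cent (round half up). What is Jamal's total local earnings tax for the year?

£2,728.88

Saltton, 1 Jan – 22 Dec 2018: 356 days → £148,000 × 1.85% × 356/365 = £2,670.4877
Roseham, 23 Dec – 31 Dec 2018: 9 days → £148,000 × 1.6% × 9/365 = £58.3890
Total = £2,728.8767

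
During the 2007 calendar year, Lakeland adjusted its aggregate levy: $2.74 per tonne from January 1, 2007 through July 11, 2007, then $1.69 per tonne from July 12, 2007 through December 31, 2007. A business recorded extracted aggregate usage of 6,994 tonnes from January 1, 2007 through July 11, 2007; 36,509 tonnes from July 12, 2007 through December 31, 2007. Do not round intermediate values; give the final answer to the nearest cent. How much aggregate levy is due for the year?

January 1 – July 11, 2007: 6,994 tonnes at $2.74/tonne → $19,163.56
July 12 – December 31, 2007: 36,509 tonnes at $1.69/tonne → $61,700.21

$80,863.77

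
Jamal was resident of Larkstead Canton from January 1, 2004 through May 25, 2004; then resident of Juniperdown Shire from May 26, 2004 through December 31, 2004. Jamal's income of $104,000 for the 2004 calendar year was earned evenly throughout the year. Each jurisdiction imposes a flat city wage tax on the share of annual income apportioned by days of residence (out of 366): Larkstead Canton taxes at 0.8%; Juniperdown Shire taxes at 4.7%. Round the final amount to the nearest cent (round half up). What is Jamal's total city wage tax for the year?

$3,270.03

Larkstead Canton, January 1 – May 25, 2004: 146 days → $104,000 × 0.8% × 146/366 = $331.8907
Juniperdown Shire, May 26 – December 31, 2004: 220 days → $104,000 × 4.7% × 220/366 = $2,938.1421
Total = $3,270.0328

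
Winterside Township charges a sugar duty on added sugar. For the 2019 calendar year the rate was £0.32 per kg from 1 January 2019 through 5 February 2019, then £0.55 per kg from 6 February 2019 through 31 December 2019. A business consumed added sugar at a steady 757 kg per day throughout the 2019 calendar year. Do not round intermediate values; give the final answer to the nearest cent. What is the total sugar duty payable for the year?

1 January – 5 February 2019: 36 days × 757 kg/day = 27,252 kg at £0.32/kg → £8,720.64
6 February – 31 December 2019: 329 days × 757 kg/day = 249,053 kg at £0.55/kg → £136,979.15

£145,699.79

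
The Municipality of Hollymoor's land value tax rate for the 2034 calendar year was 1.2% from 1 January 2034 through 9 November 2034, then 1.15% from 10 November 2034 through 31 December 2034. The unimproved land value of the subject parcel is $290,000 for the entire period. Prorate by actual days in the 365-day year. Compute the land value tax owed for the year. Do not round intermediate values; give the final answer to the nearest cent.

1 January – 9 November 2034: 313 days at 1.2% → $290,000 × 1.2% × 313/365 = $2,984.2192
10 November – 31 December 2034: 52 days at 1.15% → $290,000 × 1.15% × 52/365 = $475.1233
Total = $3,459.3425

$3,459.34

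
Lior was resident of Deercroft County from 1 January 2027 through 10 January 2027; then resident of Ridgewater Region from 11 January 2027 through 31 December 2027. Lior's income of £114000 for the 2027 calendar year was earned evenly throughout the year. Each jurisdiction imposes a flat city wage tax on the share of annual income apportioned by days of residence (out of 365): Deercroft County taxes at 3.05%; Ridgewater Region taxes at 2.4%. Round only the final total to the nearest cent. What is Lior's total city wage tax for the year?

Deercroft County, 1 January – 10 January 2027: 10 days → £114000 × 3.05% × 10/365 = £95.2603
Ridgewater Region, 11 January – 31 December 2027: 355 days → £114000 × 2.4% × 355/365 = £2661.0411
Total = £2756.3014

£2756.30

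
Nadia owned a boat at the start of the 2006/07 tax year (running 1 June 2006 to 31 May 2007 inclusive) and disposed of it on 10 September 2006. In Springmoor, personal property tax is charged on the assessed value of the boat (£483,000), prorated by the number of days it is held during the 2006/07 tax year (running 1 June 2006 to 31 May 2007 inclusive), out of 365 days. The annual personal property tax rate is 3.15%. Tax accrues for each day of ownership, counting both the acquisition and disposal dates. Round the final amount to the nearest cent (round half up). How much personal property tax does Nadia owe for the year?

£4,251.72

Days held (1 June – 10 September 2006): 102 out of 365
Tax = £483,000 × 3.15% × 102/365 = £4,251.7233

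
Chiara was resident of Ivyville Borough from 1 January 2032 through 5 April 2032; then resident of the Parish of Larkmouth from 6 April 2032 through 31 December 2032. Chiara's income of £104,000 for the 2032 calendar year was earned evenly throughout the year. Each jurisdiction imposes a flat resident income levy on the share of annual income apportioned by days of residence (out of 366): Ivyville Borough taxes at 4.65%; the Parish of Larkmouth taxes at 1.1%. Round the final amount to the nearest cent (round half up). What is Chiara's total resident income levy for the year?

Ivyville Borough, 1 January – 5 April 2032: 96 days → £104,000 × 4.65% × 96/366 = £1,268.4590
The Parish of Larkmouth, 6 April – 31 December 2032: 270 days → £104,000 × 1.1% × 270/366 = £843.9344
Total = £2,112.3934

£2,112.39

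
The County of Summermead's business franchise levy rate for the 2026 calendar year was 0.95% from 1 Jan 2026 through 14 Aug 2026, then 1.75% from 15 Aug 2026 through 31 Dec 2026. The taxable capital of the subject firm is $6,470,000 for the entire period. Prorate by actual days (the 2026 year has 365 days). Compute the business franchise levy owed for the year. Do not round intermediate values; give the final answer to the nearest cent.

$81,176.34

1 Jan – 14 Aug 2026: 226 days at 0.95% → $6,470,000 × 0.95% × 226/365 = $38,057.7808
15 Aug – 31 Dec 2026: 139 days at 1.75% → $6,470,000 × 1.75% × 139/365 = $43,118.5616
Total = $81,176.3425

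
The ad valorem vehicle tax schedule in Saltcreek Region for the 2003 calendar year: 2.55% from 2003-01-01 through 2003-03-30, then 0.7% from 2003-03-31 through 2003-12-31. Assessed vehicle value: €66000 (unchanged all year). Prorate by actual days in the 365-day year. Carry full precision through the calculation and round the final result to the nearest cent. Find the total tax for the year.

2003-01-01 to 2003-03-30: 89 days at 2.55% → €66000 × 2.55% × 89/365 = €410.3753
2003-03-31 to 2003-12-31: 276 days at 0.7% → €66000 × 0.7% × 276/365 = €349.3479
Total = €759.7233

€759.72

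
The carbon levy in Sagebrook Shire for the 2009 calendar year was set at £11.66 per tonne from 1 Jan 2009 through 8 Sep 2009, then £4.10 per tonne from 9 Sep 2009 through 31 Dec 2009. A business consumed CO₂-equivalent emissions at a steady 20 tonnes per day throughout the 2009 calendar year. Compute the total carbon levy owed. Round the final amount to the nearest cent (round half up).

1 Jan – 8 Sep 2009: 251 days × 20 tonnes/day = 5,020 tonnes at £11.66/tonne → £58533.20
9 Sep – 31 Dec 2009: 114 days × 20 tonnes/day = 2,280 tonnes at £4.10/tonne → £9348.00

£67881.20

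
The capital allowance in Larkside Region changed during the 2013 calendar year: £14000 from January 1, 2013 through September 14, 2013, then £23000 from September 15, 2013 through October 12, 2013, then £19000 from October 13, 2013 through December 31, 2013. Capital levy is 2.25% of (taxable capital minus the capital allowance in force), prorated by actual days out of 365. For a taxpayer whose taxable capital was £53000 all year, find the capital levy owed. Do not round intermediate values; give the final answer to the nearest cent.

£837.31

January 1 – September 14, 2013: 257 days, exemption £14000 → (£53000 − £14000) × 2.25% × 257/365 = £617.8562
September 15 – October 12, 2013: 28 days, exemption £23000 → (£53000 − £23000) × 2.25% × 28/365 = £51.7808
October 13 – December 31, 2013: 80 days, exemption £19000 → (£53000 − £19000) × 2.25% × 80/365 = £167.6712
Total = £837.3082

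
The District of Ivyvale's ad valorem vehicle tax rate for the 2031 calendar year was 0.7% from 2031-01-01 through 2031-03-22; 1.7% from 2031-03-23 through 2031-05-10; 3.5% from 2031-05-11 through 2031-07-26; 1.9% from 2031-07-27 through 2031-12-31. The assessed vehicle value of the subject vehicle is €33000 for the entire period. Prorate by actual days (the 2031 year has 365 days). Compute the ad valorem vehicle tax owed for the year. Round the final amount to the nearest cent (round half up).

2031-01-01 to 2031-03-22: 81 days at 0.7% → €33000 × 0.7% × 81/365 = €51.2630
2031-03-23 to 2031-05-10: 49 days at 1.7% → €33000 × 1.7% × 49/365 = €75.3123
2031-05-11 to 2031-07-26: 77 days at 3.5% → €33000 × 3.5% × 77/365 = €243.6575
2031-07-27 to 2031-12-31: 158 days at 1.9% → €33000 × 1.9% × 158/365 = €271.4137
Total = €641.6466

€641.65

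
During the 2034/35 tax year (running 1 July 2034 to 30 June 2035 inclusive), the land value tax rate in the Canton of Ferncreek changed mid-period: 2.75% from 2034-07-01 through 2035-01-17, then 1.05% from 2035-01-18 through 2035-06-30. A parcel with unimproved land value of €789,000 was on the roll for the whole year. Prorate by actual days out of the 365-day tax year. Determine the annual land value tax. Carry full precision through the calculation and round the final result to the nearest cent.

€15,670.84

2034-07-01 to 2035-01-17: 201 days at 2.75% → €789,000 × 2.75% × 201/365 = €11,948.4863
2035-01-18 to 2035-06-30: 164 days at 1.05% → €789,000 × 1.05% × 164/365 = €3,722.3507
Total = €15,670.8370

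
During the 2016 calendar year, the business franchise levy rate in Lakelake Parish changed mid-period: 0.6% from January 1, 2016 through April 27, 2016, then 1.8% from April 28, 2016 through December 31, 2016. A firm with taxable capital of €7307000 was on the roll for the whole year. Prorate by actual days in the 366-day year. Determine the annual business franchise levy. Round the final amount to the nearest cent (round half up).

€103256.30

January 1 – April 27, 2016: 118 days at 0.6% → €7307000 × 0.6% × 118/366 = €14134.8525
April 28 – December 31, 2016: 248 days at 1.8% → €7307000 × 1.8% × 248/366 = €89121.4426
Total = €103256.2951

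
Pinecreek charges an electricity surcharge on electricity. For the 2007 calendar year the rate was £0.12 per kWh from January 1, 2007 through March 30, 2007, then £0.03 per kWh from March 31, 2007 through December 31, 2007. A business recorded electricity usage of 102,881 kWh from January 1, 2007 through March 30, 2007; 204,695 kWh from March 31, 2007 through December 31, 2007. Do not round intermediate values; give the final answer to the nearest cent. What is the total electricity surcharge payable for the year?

£18,486.57

January 1 – March 30, 2007: 102,881 kWh at £0.12/kWh → £12,345.72
March 31 – December 31, 2007: 204,695 kWh at £0.03/kWh → £6,140.85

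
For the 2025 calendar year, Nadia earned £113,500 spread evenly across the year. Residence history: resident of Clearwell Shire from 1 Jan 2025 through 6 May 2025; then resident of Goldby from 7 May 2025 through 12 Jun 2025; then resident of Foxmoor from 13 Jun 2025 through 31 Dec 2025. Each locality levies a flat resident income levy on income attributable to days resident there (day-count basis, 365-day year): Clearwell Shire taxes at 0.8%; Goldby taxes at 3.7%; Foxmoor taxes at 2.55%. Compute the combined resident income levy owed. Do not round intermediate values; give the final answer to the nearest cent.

£2,340.90

Clearwell Shire, 1 Jan – 6 May 2025: 126 days → £113,500 × 0.8% × 126/365 = £313.4466
Goldby, 7 May – 12 Jun 2025: 37 days → £113,500 × 3.7% × 37/365 = £425.7027
Foxmoor, 13 Jun – 31 Dec 2025: 202 days → £113,500 × 2.55% × 202/365 = £1,601.7493
Total = £2,340.8986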